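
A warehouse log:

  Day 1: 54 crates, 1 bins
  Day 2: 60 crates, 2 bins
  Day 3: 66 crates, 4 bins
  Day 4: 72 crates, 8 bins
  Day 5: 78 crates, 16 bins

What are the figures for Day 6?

84 crates, 32 bins

Crates goes 54, 60, 66, 72, 78 → 84 (+6 each step).
Bins: ×2 each step, so 1, 2, 4, 8, 16 → 32.
So the next record is 84 crates, 32 bins.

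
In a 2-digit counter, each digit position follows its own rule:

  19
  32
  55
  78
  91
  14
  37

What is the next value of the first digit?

5

First digit goes 1, 3, 5, 7, 9, 1, 3 → 5 (+2 each step, mod 10).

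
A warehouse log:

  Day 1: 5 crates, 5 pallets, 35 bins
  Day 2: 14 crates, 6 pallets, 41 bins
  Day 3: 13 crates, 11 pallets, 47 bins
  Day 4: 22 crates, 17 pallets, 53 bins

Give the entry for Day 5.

For the crates, alternating steps +9, −1, +9, −1, …: 5, 14, 13, 22 → 21.
Pallets: each term is the sum of the two before it; 5, 6, 11, 17 → 28.
For the bins, +6 each step: 35, 41, 47, 53 → 59.
Putting it together: 21 crates, 28 pallets, 59 bins.

21 crates, 28 pallets, 59 bins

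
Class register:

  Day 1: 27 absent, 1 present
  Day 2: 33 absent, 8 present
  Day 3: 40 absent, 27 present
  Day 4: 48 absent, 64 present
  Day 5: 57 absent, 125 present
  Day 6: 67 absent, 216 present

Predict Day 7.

Absent: differences are 6, 7, 8, … (increasing by 1 each time), so 27, 33, 40, 48, 57, 67 → 78.
Present goes 1, 8, 27, 64, 125, 216 → 343 (perfect cubes: 1³, 2³, 3³, …).
Putting it together: 78 absent, 343 present.

78 absent, 343 present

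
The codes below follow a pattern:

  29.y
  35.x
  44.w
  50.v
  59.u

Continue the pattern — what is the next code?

65.t

First component — alternating steps +6, +9, +6, +9, …: 29, 35, 44, 50, 59 → 65.
Letter: letters move back 1 place in the alphabet; y, x, w, v, u → t.
Combining the parts gives 65.t.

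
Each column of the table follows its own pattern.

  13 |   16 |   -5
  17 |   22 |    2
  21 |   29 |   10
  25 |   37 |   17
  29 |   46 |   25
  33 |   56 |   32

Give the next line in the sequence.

37  67  40

First component: +4 each step, so 13, 17, 21, 25, 29, 33 → 37.
Second component: differences are 6, 7, 8, … (increasing by 1 each time); 16, 22, 29, 37, 46, 56 → 67.
For the third component, alternating steps +7, +8, +7, +8, …: -5, 2, 10, 17, 25, 32 → 40.
Combining the parts gives 37  67  40.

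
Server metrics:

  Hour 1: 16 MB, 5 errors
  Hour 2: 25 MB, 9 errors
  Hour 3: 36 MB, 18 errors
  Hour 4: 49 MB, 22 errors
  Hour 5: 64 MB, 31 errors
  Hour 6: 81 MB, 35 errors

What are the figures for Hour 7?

100 MB, 44 errors

MB goes 16, 25, 36, 49, 64, 81 → 100 (perfect squares: 4², 5², 6², …).
For the errors, alternating steps +4, +9, +4, +9, …: 5, 9, 18, 22, 31, 35 → 44.
Putting it together: 100 MB, 44 errors.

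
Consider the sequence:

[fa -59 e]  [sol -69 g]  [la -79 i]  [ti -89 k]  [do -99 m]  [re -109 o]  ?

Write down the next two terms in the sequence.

Note — runs through the solfège scale do→ti: fa, sol, la, ti, do, re → mi → fa.
Second component: −10 each step, so -59, -69, -79, -89, -99, -109 → -119 → -129.
Letter goes e, g, i, k, m, o → q → s (letters move forward 2 places in the alphabet).
Putting the parts together: [mi -119 q] and then [fa -129 s].

[mi -119 q], [fa -129 s]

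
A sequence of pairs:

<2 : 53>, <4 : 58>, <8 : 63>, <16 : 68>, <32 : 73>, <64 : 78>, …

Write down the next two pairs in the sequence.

<128 : 83>, <256 : 88>

First entry — ×2 each step: 2, 4, 8, 16, 32, 64 → 128 → 256.
Second entry: 53, 58, 63, 68, 73, 78 → 83 → 88 (+5 each step).
Putting the parts together: <128 : 83> and then <256 : 88>.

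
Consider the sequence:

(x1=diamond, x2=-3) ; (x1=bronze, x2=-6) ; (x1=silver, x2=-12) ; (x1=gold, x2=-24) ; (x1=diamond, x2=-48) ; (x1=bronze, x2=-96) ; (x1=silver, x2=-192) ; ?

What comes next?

(x1=gold, x2=-384)

X1: repeats diamond → bronze → silver → gold, so diamond, bronze, silver, gold, diamond, bronze, silver → gold.
X2: -3, -6, -12, -24, -48, -96, -192 → -384 (×2 each step).
Combining the parts gives (x1=gold, x2=-384).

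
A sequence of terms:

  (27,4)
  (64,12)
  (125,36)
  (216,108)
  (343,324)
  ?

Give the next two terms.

For the first slot, perfect cubes: 3³, 4³, 5³, …: 27, 64, 125, 216, 343 → 512 → 729.
Second slot: ×3 each step, so 4, 12, 36, 108, 324 → 972 → 2916.
Putting the parts together: (512,972) and then (729,2916).

(512,972), (729,2916)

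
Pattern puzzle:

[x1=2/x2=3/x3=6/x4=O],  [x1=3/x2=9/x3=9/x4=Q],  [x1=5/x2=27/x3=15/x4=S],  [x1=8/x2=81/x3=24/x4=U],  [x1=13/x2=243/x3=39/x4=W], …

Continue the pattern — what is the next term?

[x1=21/x2=729/x3=63/x4=Y]

X1: each term is the sum of the two before it, so 2, 3, 5, 8, 13 → 21.
X2: 3, 9, 27, 81, 243 → 729 (×3 each step).
X3: always 3 × the x1; 6, 9, 15, 24, 39 → 63.
X4: O, Q, S, U, W → Y (letters move forward 2 places in the alphabet).
So the next term is [x1=21/x2=729/x3=63/x4=Y].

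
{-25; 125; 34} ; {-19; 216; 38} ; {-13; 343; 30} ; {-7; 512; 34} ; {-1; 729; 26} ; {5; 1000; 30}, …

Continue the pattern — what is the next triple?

First entry — +6 each step: -25, -19, -13, -7, -1, 5 → 11.
Second entry: perfect cubes: 5³, 6³, 7³, …; 125, 216, 343, 512, 729, 1000 → 1331.
Third entry: 34, 38, 30, 34, 26, 30 → 22 (alternating steps +4, −8, +4, −8, …).
So the next triple is {11; 1331; 22}.

{11; 1331; 22}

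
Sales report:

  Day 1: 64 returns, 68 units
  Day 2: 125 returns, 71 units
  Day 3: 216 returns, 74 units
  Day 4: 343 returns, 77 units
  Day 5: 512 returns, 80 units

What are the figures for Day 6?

729 returns, 83 units

Returns goes 64, 125, 216, 343, 512 → 729 (perfect cubes: 4³, 5³, 6³, …).
For the units, +3 each step: 68, 71, 74, 77, 80 → 83.
Putting it together: 729 returns, 83 units.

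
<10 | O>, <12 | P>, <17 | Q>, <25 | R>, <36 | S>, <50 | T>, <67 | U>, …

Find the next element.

<87 | V>

First part: 10, 12, 17, 25, 36, 50, 67 → 87 (differences are 2, 5, 8, … (increasing by 3 each time)).
Letter — letters move forward 1 place in the alphabet: O, P, Q, R, S, T, U → V.
So the next element is <87 | V>.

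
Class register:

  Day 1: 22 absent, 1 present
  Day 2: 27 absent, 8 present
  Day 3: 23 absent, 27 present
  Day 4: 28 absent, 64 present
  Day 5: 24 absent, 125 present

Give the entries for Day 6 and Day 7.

29 absent, 216 present; 25 absent, 343 present

Absent: alternating steps +5, −4, +5, −4, …, so 22, 27, 23, 28, 24 → 29 → 25.
For the present, perfect cubes: 1³, 2³, 3³, …: 1, 8, 27, 64, 125 → 216 → 343.
So the next two lines are 29 absent, 216 present and 25 absent, 343 present.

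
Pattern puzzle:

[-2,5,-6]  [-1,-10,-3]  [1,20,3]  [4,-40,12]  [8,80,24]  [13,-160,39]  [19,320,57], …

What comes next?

For the first value, differences are 1, 2, 3, … (increasing by 1 each time): -2, -1, 1, 4, 8, 13, 19 → 26.
Second value: 5, -10, 20, -40, 80, -160, 320 → -640 (×(-2) each step).
Third value goes -6, -3, 3, 12, 24, 39, 57 → 78 (always 3 × the first value).
Combining the parts gives [26,-640,78].

[26,-640,78]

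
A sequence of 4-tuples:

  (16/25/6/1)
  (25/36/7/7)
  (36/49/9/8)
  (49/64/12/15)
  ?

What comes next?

(64/81/16/23)

First coordinate: 16, 25, 36, 49 → 64 (perfect squares: 4², 5², 6², …).
Second coordinate: perfect squares: 5², 6², 7², …, so 25, 36, 49, 64 → 81.
Third coordinate: differences are 1, 2, 3, … (increasing by 1 each time); 6, 7, 9, 12 → 16.
Fourth coordinate: 1, 7, 8, 15 → 23 (each term is the sum of the two before it).
Putting it together: (64/81/16/23).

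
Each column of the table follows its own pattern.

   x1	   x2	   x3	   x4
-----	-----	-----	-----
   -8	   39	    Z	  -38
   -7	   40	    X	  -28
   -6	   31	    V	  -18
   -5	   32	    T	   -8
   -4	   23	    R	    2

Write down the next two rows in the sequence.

Column x1 goes -8, -7, -6, -5, -4 → -3 → -2 (+1 each step).
Column x2: 39, 40, 31, 32, 23 → 24 → 15 (alternating steps +1, −9, +1, −9, …).
Column x3: letters move back 2 places in the alphabet, so Z, X, V, T, R → P → N.
Column x4 goes -38, -28, -18, -8, 2 → 12 → 22 (+10 each step).
Putting the parts together: -3  24  P  12 and then -2  15  N  22.

-3  24  P  12; -2  15  N  22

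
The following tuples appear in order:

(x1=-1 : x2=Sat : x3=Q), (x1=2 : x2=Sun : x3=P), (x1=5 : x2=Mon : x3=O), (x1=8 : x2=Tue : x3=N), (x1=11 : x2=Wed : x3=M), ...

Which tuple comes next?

(x1=14 : x2=Thu : x3=L)

X1 — +3 each step: -1, 2, 5, 8, 11 → 14.
X2 goes Sat, Sun, Mon, Tue, Wed → Thu (runs through the weekdays Mon→Sun).
For the x3, letters move back 1 place in the alphabet: Q, P, O, N, M → L.
Putting it together: (x1=14 : x2=Thu : x3=L).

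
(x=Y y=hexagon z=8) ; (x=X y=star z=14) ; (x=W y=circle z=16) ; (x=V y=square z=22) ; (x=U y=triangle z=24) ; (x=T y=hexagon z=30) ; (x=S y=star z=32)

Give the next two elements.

X: letters move back 1 place in the alphabet; Y, X, W, V, U, T, S → R → Q.
For the y, repeats hexagon → star → circle → square → triangle: hexagon, star, circle, square, triangle, hexagon, star → circle → square.
Z goes 8, 14, 16, 22, 24, 30, 32 → 38 → 40 (alternating steps +6, +2, +6, +2, …).
So the next two elements are (x=R y=circle z=38) and (x=Q y=square z=40).

(x=R y=circle z=38), (x=Q y=square z=40)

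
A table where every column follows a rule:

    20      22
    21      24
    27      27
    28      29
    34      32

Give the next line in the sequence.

35  34

First component goes 20, 21, 27, 28, 34 → 35 (alternating steps +1, +6, +1, +6, …).
Second component — alternating steps +2, +3, +2, +3, …: 22, 24, 27, 29, 32 → 34.
Combining the parts gives 35  34.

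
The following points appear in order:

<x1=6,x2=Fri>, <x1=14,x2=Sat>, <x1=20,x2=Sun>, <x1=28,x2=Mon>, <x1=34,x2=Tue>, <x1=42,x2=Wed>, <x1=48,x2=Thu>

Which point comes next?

<x1=56,x2=Fri>

X1 — alternating steps +8, +6, +8, +6, …: 6, 14, 20, 28, 34, 42, 48 → 56.
X2: Fri, Sat, Sun, Mon, Tue, Wed, Thu → Fri (runs through the weekdays Mon→Sun).
Putting it together: <x1=56,x2=Fri>.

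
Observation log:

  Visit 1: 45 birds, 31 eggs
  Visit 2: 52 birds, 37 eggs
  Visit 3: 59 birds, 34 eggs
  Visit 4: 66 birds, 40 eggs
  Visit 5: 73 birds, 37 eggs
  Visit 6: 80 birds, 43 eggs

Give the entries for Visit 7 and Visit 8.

For the birds, +7 each step: 45, 52, 59, 66, 73, 80 → 87 → 94.
Eggs goes 31, 37, 34, 40, 37, 43 → 40 → 46 (alternating steps +6, −3, +6, −3, …).
Putting the parts together: 87 birds, 40 eggs and then 94 birds, 46 eggs.

87 birds, 40 eggs; 94 birds, 46 eggs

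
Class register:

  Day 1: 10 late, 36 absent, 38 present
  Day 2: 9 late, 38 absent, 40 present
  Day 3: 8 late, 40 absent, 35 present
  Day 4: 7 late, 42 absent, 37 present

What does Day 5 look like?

For the late, −1 each step: 10, 9, 8, 7 → 6.
Absent: +2 each step; 36, 38, 40, 42 → 44.
For the present, alternating steps +2, −5, +2, −5, …: 38, 40, 35, 37 → 32.
So the next row is 6 late, 44 absent, 32 present.

6 late, 44 absent, 32 present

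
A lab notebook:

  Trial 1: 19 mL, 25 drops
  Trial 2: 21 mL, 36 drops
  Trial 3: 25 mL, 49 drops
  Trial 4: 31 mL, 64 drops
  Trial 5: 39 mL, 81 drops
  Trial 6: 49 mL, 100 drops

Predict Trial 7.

ML: differences are 2, 4, 6, … (increasing by 2 each time), so 19, 21, 25, 31, 39, 49 → 61.
Drops goes 25, 36, 49, 64, 81, 100 → 121 (perfect squares: 5², 6², 7², …).
Putting it together: 61 mL, 121 drops.

61 mL, 121 drops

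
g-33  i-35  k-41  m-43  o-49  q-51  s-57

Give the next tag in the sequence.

Letter: letters move forward 2 places in the alphabet; g, i, k, m, o, q, s → u.
Second component: 33, 35, 41, 43, 49, 51, 57 → 59 (alternating steps +2, +6, +2, +6, …).
So the next tag is u-59.

u-59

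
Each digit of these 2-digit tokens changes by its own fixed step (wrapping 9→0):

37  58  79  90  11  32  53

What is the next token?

First digit — +2 each step, mod 10: 3, 5, 7, 9, 1, 3, 5 → 7.
Second digit — +1 each step, mod 10: 7, 8, 9, 0, 1, 2, 3 → 4.
Combining the parts gives 74.

74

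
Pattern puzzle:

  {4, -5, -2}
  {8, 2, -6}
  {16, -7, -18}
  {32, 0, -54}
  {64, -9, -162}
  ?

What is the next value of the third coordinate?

For the third coordinate, ×3 each step: -2, -6, -18, -54, -162 → -486.

-486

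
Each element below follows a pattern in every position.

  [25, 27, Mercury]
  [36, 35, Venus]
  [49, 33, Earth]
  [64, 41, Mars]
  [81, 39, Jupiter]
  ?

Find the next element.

First component — perfect squares: 5², 6², 7², …: 25, 36, 49, 64, 81 → 100.
Second component: alternating steps +8, −2, +8, −2, …; 27, 35, 33, 41, 39 → 47.
Planet: Mercury, Venus, Earth, Mars, Jupiter → Saturn (runs through the planets Mercury→Neptune).
Combining the parts gives [100, 47, Saturn].

[100, 47, Saturn]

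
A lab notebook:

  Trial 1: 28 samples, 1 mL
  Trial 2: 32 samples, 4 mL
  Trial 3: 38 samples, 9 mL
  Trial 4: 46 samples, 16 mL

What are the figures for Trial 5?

Samples: 28, 32, 38, 46 → 56 (differences are 4, 6, 8, … (increasing by 2 each time)).
ML: perfect squares: 1², 2², 3², …, so 1, 4, 9, 16 → 25.
So the next row is 56 samples, 25 mL.

56 samples, 25 mL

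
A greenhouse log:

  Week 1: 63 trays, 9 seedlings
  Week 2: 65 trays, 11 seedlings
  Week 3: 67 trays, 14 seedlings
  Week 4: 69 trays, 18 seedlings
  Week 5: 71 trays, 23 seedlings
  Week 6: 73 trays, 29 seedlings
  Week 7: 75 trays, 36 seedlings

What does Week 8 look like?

77 trays, 44 seedlings

Trays goes 63, 65, 67, 69, 71, 73, 75 → 77 (+2 each step).
Seedlings — differences are 2, 3, 4, … (increasing by 1 each time): 9, 11, 14, 18, 23, 29, 36 → 44.
Putting it together: 77 trays, 44 seedlings.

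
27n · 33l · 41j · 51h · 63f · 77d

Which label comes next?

First component: differences are 6, 8, 10, … (increasing by 2 each time), so 27, 33, 41, 51, 63, 77 → 93.
Letter — letters move back 2 places in the alphabet: n, l, j, h, f, d → b.
So the next label is 93b.

93b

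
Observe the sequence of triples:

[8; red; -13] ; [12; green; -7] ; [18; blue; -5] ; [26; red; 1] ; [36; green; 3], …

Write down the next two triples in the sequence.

For the first value, differences are 4, 6, 8, … (increasing by 2 each time): 8, 12, 18, 26, 36 → 48 → 62.
Colour — repeats red → green → blue: red, green, blue, red, green → blue → red.
Third value — alternating steps +6, +2, +6, +2, …: -13, -7, -5, 1, 3 → 9 → 11.
So the next two triples are [48; blue; 9] and [62; red; 11].

[48; blue; 9], [62; red; 11]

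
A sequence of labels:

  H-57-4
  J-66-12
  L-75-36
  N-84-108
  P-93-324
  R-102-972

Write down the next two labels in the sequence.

T-111-2916 then V-120-8748

Letter: letters move forward 2 places in the alphabet, so H, J, L, N, P, R → T → V.
For the second component, +9 each step: 57, 66, 75, 84, 93, 102 → 111 → 120.
For the third component, ×3 each step: 4, 12, 36, 108, 324, 972 → 2916 → 8748.
Putting the parts together: T-111-2916 and then V-120-8748.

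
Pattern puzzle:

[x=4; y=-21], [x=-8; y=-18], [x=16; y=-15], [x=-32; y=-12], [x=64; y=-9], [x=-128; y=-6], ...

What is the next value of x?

X: ×(-2) each step, so 4, -8, 16, -32, 64, -128 → 256.

256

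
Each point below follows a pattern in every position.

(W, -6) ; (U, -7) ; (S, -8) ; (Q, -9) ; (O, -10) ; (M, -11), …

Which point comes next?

Letter — letters move back 2 places in the alphabet: W, U, S, Q, O, M → K.
Second value goes -6, -7, -8, -9, -10, -11 → -12 (−1 each step).
Combining the parts gives (K, -12).

(K, -12)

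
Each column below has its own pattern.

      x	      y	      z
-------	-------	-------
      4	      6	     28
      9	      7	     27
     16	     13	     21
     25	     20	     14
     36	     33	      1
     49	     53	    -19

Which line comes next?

Column x — perfect squares: 2², 3², 4², …: 4, 9, 16, 25, 36, 49 → 64.
Column y: 6, 7, 13, 20, 33, 53 → 86 (each term is the sum of the two before it).
Column z goes 28, 27, 21, 14, 1, -19 → -52 (together with the column y always sums to 34).
Putting it together: 64  86  -52.

64  86  -52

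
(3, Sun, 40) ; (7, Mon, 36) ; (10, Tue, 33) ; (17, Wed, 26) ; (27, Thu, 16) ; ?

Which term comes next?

First coordinate: each term is the sum of the two before it; 3, 7, 10, 17, 27 → 44.
Day goes Sun, Mon, Tue, Wed, Thu → Fri (runs through the weekdays Mon→Sun).
Third coordinate — together with the first coordinate always sums to 43: 40, 36, 33, 26, 16 → -1.
Putting it together: (44, Fri, -1).

(44, Fri, -1)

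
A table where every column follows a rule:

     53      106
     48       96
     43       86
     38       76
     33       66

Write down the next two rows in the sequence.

28  56; 23  46

For the first component, −5 each step: 53, 48, 43, 38, 33 → 28 → 23.
Second component goes 106, 96, 86, 76, 66 → 56 → 46 (always 2 × the first component).
So the next two rows are 28  56 and 23  46.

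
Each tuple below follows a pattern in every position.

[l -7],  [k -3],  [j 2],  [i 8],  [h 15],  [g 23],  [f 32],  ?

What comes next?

[e 42]

Letter: letters move back 1 place in the alphabet; l, k, j, i, h, g, f → e.
Second entry — differences are 4, 5, 6, … (increasing by 1 each time): -7, -3, 2, 8, 15, 23, 32 → 42.
Combining the parts gives [e 42].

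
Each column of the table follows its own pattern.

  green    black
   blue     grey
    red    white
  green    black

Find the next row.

blue  grey

Colour — repeats green → blue → red: green, blue, red, green → blue.
Shade goes black, grey, white, black → grey (repeats black → grey → white).
Putting it together: blue  grey.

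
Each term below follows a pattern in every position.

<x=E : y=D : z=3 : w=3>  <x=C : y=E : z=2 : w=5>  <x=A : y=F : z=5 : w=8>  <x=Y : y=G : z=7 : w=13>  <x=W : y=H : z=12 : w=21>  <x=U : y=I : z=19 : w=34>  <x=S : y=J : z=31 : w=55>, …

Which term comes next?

<x=Q : y=K : z=50 : w=89>

X goes E, C, A, Y, W, U, S → Q (letters move back 2 places in the alphabet, wrapping A→Z).
Y: letters move forward 1 place in the alphabet, so D, E, F, G, H, I, J → K.
Z goes 3, 2, 5, 7, 12, 19, 31 → 50 (each term is the sum of the two before it).
W — each term is the sum of the two before it: 3, 5, 8, 13, 21, 34, 55 → 89.
So the next term is <x=Q : y=K : z=50 : w=89>.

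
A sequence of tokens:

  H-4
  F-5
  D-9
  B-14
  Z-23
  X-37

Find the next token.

For the letter, letters move back 2 places in the alphabet, wrapping A→Z: H, F, D, B, Z, X → V.
Second component: each term is the sum of the two before it, so 4, 5, 9, 14, 23, 37 → 60.
Putting it together: V-60.

V-60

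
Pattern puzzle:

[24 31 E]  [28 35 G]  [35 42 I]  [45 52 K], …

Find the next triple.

[58 65 M]

First component goes 24, 28, 35, 45 → 58 (differences are 4, 7, 10, … (increasing by 3 each time)).
Second component — always 7 more than the first component: 31, 35, 42, 52 → 65.
Letter: E, G, I, K → M (letters move forward 2 places in the alphabet).
Putting it together: [58 65 M].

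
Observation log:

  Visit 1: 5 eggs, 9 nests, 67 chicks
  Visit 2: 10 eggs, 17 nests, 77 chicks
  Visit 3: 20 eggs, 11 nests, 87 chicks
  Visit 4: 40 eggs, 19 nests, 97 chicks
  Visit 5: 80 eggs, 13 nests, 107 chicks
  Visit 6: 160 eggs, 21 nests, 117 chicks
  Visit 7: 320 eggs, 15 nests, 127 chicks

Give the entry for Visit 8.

Eggs: ×2 each step; 5, 10, 20, 40, 80, 160, 320 → 640.
Nests: alternating steps +8, −6, +8, −6, …, so 9, 17, 11, 19, 13, 21, 15 → 23.
Chicks: +10 each step; 67, 77, 87, 97, 107, 117, 127 → 137.
Combining the parts gives 640 eggs, 23 nests, 137 chicks.

640 eggs, 23 nests, 137 chicks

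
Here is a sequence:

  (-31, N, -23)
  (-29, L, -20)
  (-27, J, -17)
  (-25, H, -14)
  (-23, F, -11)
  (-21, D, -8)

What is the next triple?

(-19, B, -5)

First value: +2 each step; -31, -29, -27, -25, -23, -21 → -19.
Letter — letters move back 2 places in the alphabet: N, L, J, H, F, D → B.
Third value — +3 each step: -23, -20, -17, -14, -11, -8 → -5.
Combining the parts gives (-19, B, -5).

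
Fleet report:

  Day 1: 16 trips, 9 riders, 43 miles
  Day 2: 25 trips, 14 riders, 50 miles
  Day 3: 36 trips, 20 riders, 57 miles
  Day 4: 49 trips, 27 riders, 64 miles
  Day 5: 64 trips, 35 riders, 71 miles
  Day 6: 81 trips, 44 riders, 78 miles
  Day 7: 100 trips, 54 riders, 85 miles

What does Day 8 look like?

Trips: perfect squares: 4², 5², 6², …, so 16, 25, 36, 49, 64, 81, 100 → 121.
For the riders, differences are 5, 6, 7, … (increasing by 1 each time): 9, 14, 20, 27, 35, 44, 54 → 65.
Miles goes 43, 50, 57, 64, 71, 78, 85 → 92 (+7 each step).
So the next record is 121 trips, 65 riders, 92 miles.

121 trips, 65 riders, 92 miles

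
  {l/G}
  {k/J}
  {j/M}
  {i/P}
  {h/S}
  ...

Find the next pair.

{g/V}

First letter — letters move back 1 place in the alphabet: l, k, j, i, h → g.
Second letter: letters move forward 3 places in the alphabet, so G, J, M, P, S → V.
So the next pair is {g/V}.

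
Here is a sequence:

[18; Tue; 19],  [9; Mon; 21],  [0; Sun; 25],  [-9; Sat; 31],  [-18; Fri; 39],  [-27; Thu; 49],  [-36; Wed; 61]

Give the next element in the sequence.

[-45; Tue; 75]

First part: −9 each step; 18, 9, 0, -9, -18, -27, -36 → -45.
Day — runs backward through the weekdays Mon→Sun: Tue, Mon, Sun, Sat, Fri, Thu, Wed → Tue.
For the third part, differences are 2, 4, 6, … (increasing by 2 each time): 19, 21, 25, 31, 39, 49, 61 → 75.
Putting it together: [-45; Tue; 75].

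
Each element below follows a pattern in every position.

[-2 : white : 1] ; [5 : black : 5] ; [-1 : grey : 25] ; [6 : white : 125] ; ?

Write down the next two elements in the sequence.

First slot: alternating steps +7, −6, +7, −6, …; -2, 5, -1, 6 → 0 → 7.
Shade — repeats white → black → grey: white, black, grey, white → black → grey.
Third slot — ×5 each step: 1, 5, 25, 125 → 625 → 3125.
Putting the parts together: [0 : black : 625] and then [7 : grey : 3125].

[0 : black : 625], [7 : grey : 3125]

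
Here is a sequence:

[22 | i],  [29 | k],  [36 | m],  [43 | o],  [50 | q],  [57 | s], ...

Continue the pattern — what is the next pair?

First value — +7 each step: 22, 29, 36, 43, 50, 57 → 64.
Letter: letters move forward 2 places in the alphabet, so i, k, m, o, q, s → u.
So the next pair is [64 | u].

[64 | u]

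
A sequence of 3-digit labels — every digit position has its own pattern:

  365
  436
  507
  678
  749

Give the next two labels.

First digit — +1 each step, mod 10: 3, 4, 5, 6, 7 → 8 → 9.
Second digit — −3 each step, mod 10: 6, 3, 0, 7, 4 → 1 → 8.
Third digit: +1 each step, mod 10; 5, 6, 7, 8, 9 → 0 → 1.
So the next two labels are 810 and 981.

810, 981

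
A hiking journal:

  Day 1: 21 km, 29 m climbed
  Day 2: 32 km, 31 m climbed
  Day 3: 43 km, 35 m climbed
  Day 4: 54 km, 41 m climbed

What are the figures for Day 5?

For the km, +11 each step: 21, 32, 43, 54 → 65.
M climbed: differences are 2, 4, 6, … (increasing by 2 each time); 29, 31, 35, 41 → 49.
So the next line is 65 km, 49 m climbed.

65 km, 49 m climbed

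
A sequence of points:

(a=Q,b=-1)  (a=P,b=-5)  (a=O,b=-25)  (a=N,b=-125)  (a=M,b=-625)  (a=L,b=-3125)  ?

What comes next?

A goes Q, P, O, N, M, L → K (letters move back 1 place in the alphabet).
For the b, ×5 each step: -1, -5, -25, -125, -625, -3125 → -15625.
Combining the parts gives (a=K,b=-15625).

(a=K,b=-15625)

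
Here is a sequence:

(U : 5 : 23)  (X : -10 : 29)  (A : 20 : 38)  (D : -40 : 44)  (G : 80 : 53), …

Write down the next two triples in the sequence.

Letter: U, X, A, D, G → J → M (letters move forward 3 places in the alphabet, wrapping Z→A).
For the second slot, ×(-2) each step: 5, -10, 20, -40, 80 → -160 → 320.
For the third slot, alternating steps +6, +9, +6, +9, …: 23, 29, 38, 44, 53 → 59 → 68.
So the next two triples are (J : -160 : 59) and (M : 320 : 68).

(J : -160 : 59), (M : 320 : 68)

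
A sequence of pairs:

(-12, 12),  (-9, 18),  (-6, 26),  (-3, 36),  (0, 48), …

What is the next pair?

(3, 62)

First component goes -12, -9, -6, -3, 0 → 3 (+3 each step).
Second component goes 12, 18, 26, 36, 48 → 62 (differences are 6, 8, 10, … (increasing by 2 each time)).
Combining the parts gives (3, 62).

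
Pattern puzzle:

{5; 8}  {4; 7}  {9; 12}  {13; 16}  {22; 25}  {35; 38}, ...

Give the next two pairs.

First slot: each term is the sum of the two before it, so 5, 4, 9, 13, 22, 35 → 57 → 92.
Second slot: always 3 more than the first slot, so 8, 7, 12, 16, 25, 38 → 60 → 95.
So the next two pairs are {57; 60} and {92; 95}.

{57; 60}, {92; 95}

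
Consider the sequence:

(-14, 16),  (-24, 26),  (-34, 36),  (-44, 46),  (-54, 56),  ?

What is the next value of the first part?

First part: −10 each step, so -14, -24, -34, -44, -54 → -64.
Second part goes 16, 26, 36, 46, 56 → 66 (together with the first part always sums to 2).

-64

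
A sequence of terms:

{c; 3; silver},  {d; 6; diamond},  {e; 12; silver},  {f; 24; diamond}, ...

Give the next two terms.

{g; 48; silver}, {h; 96; diamond}

Letter goes c, d, e, f → g → h (letters move forward 1 place in the alphabet).
Second value: ×2 each step, so 3, 6, 12, 24 → 48 → 96.
Rank — alternates silver ↔ diamond: silver, diamond, silver, diamond → silver → diamond.
Putting the parts together: {g; 48; silver} and then {h; 96; diamond}.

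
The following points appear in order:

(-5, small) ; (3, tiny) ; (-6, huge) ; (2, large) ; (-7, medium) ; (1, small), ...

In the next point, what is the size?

Size: small, tiny, huge, large, medium, small → tiny (repeats small → tiny → huge → large → medium).

tiny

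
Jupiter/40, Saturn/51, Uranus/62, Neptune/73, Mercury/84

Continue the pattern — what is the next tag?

Planet goes Jupiter, Saturn, Uranus, Neptune, Mercury → Venus (runs through the planets Mercury→Neptune).
Second component: 40, 51, 62, 73, 84 → 95 (+11 each step).
Combining the parts gives Venus/95.

Venus/95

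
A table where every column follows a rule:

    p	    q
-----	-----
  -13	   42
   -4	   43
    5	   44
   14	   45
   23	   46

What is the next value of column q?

For the column q, +1 each step: 42, 43, 44, 45, 46 → 47.

47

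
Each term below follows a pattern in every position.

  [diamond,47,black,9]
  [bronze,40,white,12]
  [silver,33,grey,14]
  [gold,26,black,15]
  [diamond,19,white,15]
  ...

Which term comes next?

For the rank, repeats diamond → bronze → silver → gold: diamond, bronze, silver, gold, diamond → bronze.
Second coordinate goes 47, 40, 33, 26, 19 → 12 (−7 each step).
For the shade, repeats black → white → grey: black, white, grey, black, white → grey.
For the fourth coordinate, differences are 3, 2, 1, … (decreasing by 1 each time): 9, 12, 14, 15, 15 → 14.
So the next term is [bronze,12,grey,14].

[bronze,12,grey,14]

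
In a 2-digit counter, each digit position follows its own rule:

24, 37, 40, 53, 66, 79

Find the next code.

82

First digit: +1 each step, mod 10; 2, 3, 4, 5, 6, 7 → 8.
Second digit: 4, 7, 0, 3, 6, 9 → 2 (+3 each step, mod 10).
Combining the parts gives 82.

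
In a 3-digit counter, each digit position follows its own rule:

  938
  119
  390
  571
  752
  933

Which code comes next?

114

First digit: 9, 1, 3, 5, 7, 9 → 1 (+2 each step, mod 10).
Second digit goes 3, 1, 9, 7, 5, 3 → 1 (−2 each step, mod 10).
For the third digit, +1 each step, mod 10: 8, 9, 0, 1, 2, 3 → 4.
So the next code is 114.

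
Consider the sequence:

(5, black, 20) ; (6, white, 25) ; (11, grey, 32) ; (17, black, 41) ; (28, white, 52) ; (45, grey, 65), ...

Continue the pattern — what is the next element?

First part: each term is the sum of the two before it, so 5, 6, 11, 17, 28, 45 → 73.
For the shade, repeats black → white → grey: black, white, grey, black, white, grey → black.
Third part: differences are 5, 7, 9, … (increasing by 2 each time); 20, 25, 32, 41, 52, 65 → 80.
So the next element is (73, black, 80).

(73, black, 80)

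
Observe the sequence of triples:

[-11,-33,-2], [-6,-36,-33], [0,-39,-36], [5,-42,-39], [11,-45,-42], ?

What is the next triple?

[16,-48,-45]

For the first coordinate, alternating steps +5, +6, +5, +6, …: -11, -6, 0, 5, 11 → 16.
Second coordinate: −3 each step; -33, -36, -39, -42, -45 → -48.
Third coordinate: -2, -33, -36, -39, -42 → -45 (always the previous value of the second coordinate).
So the next triple is [16,-48,-45].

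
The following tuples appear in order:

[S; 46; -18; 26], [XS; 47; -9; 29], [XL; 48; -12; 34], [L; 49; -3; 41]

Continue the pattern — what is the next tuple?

[M; 50; -6; 50]

Size: runs backward through clothing sizes XS→XL; S, XS, XL, L → M.
For the second component, +1 each step: 46, 47, 48, 49 → 50.
For the third component, alternating steps +9, −3, +9, −3, …: -18, -9, -12, -3 → -6.
Fourth component goes 26, 29, 34, 41 → 50 (differences are 3, 5, 7, … (increasing by 2 each time)).
So the next tuple is [M; 50; -6; 50].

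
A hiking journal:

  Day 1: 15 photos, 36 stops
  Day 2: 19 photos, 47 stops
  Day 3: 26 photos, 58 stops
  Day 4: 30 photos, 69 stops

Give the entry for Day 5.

37 photos, 80 stops

For the photos, alternating steps +4, +7, +4, +7, …: 15, 19, 26, 30 → 37.
Stops: 36, 47, 58, 69 → 80 (+11 each step).
Combining the parts gives 37 photos, 80 stops.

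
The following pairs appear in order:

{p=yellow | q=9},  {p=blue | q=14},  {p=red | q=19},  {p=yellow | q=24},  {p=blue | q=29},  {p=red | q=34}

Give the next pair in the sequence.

{p=yellow | q=39}

P — repeats yellow → blue → red: yellow, blue, red, yellow, blue, red → yellow.
For the q, +5 each step: 9, 14, 19, 24, 29, 34 → 39.
So the next pair is {p=yellow | q=39}.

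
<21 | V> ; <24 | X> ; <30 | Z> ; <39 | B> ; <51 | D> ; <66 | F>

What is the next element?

First entry — differences are 3, 6, 9, … (increasing by 3 each time): 21, 24, 30, 39, 51, 66 → 84.
Letter: letters move forward 2 places in the alphabet, wrapping Z→A; V, X, Z, B, D, F → H.
Combining the parts gives <84 | H>.

<84 | H>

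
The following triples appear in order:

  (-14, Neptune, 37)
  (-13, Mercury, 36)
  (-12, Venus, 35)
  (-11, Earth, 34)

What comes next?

First slot: -14, -13, -12, -11 → -10 (+1 each step).
For the planet, runs through the planets Mercury→Neptune: Neptune, Mercury, Venus, Earth → Mars.
Third slot — together with the first slot always sums to 23: 37, 36, 35, 34 → 33.
So the next triple is (-10, Mars, 33).

(-10, Mars, 33)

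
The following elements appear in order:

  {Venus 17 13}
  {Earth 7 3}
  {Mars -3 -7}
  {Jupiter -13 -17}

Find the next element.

Planet: runs through the planets Mercury→Neptune; Venus, Earth, Mars, Jupiter → Saturn.
Second coordinate: −10 each step; 17, 7, -3, -13 → -23.
For the third coordinate, always 4 less than the second coordinate: 13, 3, -7, -17 → -27.
Putting it together: {Saturn -23 -27}.

{Saturn -23 -27}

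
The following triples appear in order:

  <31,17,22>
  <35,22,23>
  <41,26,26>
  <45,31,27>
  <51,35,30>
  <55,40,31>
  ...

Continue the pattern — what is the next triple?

First part: alternating steps +4, +6, +4, +6, …, so 31, 35, 41, 45, 51, 55 → 61.
Second part goes 17, 22, 26, 31, 35, 40 → 44 (alternating steps +5, +4, +5, +4, …).
Third part: 22, 23, 26, 27, 30, 31 → 34 (alternating steps +1, +3, +1, +3, …).
Putting it together: <61,44,34>.

<61,44,34>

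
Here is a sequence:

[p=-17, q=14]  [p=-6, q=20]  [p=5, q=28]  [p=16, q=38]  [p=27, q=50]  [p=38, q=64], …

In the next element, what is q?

80

P goes -17, -6, 5, 16, 27, 38 → 49 (+11 each step).
Q: 14, 20, 28, 38, 50, 64 → 80 (differences are 6, 8, 10, … (increasing by 2 each time)).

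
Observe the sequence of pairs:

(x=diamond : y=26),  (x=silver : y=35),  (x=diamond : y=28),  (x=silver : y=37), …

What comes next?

X goes diamond, silver, diamond, silver → diamond (alternates diamond ↔ silver).
Y — alternating steps +9, −7, +9, −7, …: 26, 35, 28, 37 → 30.
So the next pair is (x=diamond : y=30).

(x=diamond : y=30)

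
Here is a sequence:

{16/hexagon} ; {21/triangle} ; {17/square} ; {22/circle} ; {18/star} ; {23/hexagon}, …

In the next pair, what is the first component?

First component — alternating steps +5, −4, +5, −4, …: 16, 21, 17, 22, 18, 23 → 19.

19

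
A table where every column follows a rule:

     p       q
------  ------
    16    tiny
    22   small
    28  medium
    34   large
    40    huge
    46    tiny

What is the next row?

Column p goes 16, 22, 28, 34, 40, 46 → 52 (+6 each step).
Column q: repeats tiny → small → medium → large → huge, so tiny, small, medium, large, huge, tiny → small.
Combining the parts gives 52  small.

52  small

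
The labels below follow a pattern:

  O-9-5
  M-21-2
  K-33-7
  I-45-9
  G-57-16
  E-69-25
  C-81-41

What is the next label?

A-93-66

For the letter, letters move back 2 places in the alphabet: O, M, K, I, G, E, C → A.
Second component: +12 each step; 9, 21, 33, 45, 57, 69, 81 → 93.
Third component: each term is the sum of the two before it, so 5, 2, 7, 9, 16, 25, 41 → 66.
Combining the parts gives A-93-66.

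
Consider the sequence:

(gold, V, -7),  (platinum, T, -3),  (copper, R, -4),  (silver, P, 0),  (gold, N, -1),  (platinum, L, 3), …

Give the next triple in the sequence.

(copper, J, 2)

For the metal, repeats gold → platinum → copper → silver: gold, platinum, copper, silver, gold, platinum → copper.
Letter: letters move back 2 places in the alphabet; V, T, R, P, N, L → J.
Third coordinate: -7, -3, -4, 0, -1, 3 → 2 (alternating steps +4, −1, +4, −1, …).
So the next triple is (copper, J, 2).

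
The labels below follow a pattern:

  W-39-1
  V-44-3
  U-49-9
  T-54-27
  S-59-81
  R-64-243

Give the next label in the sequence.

Letter goes W, V, U, T, S, R → Q (letters move back 1 place in the alphabet).
Second component goes 39, 44, 49, 54, 59, 64 → 69 (+5 each step).
Third component: ×3 each step, so 1, 3, 9, 27, 81, 243 → 729.
Putting it together: Q-69-729.

Q-69-729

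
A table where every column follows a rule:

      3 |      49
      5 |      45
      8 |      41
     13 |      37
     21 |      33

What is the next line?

First component — each term is the sum of the two before it: 3, 5, 8, 13, 21 → 34.
Second component — −4 each step: 49, 45, 41, 37, 33 → 29.
So the next line is 34  29.

34  29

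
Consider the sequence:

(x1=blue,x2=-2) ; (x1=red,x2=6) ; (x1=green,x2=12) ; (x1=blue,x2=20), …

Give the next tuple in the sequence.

X1: repeats blue → red → green, so blue, red, green, blue → red.
X2: -2, 6, 12, 20 → 26 (alternating steps +8, +6, +8, +6, …).
Combining the parts gives (x1=red,x2=26).

(x1=red,x2=26)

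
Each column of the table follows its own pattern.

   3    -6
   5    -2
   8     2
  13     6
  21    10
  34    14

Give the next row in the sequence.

First component: each term is the sum of the two before it, so 3, 5, 8, 13, 21, 34 → 55.
Second component: +4 each step; -6, -2, 2, 6, 10, 14 → 18.
Putting it together: 55  18.

55  18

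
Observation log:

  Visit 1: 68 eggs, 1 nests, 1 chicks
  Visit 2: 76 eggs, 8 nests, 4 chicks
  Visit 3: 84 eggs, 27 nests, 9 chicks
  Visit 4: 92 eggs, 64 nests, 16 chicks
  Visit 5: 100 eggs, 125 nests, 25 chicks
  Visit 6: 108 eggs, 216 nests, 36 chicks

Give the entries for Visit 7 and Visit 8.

Eggs: 68, 76, 84, 92, 100, 108 → 116 → 124 (+8 each step).
Nests: perfect cubes: 1³, 2³, 3³, …; 1, 8, 27, 64, 125, 216 → 343 → 512.
For the chicks, perfect squares: 1², 2², 3², …: 1, 4, 9, 16, 25, 36 → 49 → 64.
So the next two records are 116 eggs, 343 nests, 49 chicks and 124 eggs, 512 nests, 64 chicks.

116 eggs, 343 nests, 49 chicks; 124 eggs, 512 nests, 64 chicks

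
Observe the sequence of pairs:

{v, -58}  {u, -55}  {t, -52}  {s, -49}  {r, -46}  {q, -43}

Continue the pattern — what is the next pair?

Letter goes v, u, t, s, r, q → p (letters move back 1 place in the alphabet).
Second coordinate — +3 each step: -58, -55, -52, -49, -46, -43 → -40.
So the next pair is {p, -40}.

{p, -40}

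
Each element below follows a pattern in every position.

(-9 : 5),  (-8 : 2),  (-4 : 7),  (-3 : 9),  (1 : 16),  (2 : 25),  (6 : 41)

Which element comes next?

First part: alternating steps +1, +4, +1, +4, …; -9, -8, -4, -3, 1, 2, 6 → 7.
Second part: each term is the sum of the two before it, so 5, 2, 7, 9, 16, 25, 41 → 66.
So the next element is (7 : 66).

(7 : 66)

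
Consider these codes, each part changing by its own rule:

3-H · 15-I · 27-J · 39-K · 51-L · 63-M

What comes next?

First component: 3, 15, 27, 39, 51, 63 → 75 (+12 each step).
Letter: letters move forward 1 place in the alphabet; H, I, J, K, L, M → N.
So the next code is 75-N.

75-N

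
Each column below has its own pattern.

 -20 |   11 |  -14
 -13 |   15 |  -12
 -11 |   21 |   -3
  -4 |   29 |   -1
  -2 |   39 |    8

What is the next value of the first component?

First component — alternating steps +7, +2, +7, +2, …: -20, -13, -11, -4, -2 → 5.
Second component goes 11, 15, 21, 29, 39 → 51 (differences are 4, 6, 8, … (increasing by 2 each time)).
Third component: alternating steps +2, +9, +2, +9, …; -14, -12, -3, -1, 8 → 10.

5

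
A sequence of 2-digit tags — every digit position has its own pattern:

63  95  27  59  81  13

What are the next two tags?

First digit goes 6, 9, 2, 5, 8, 1 → 4 → 7 (+3 each step, mod 10).
Second digit: +2 each step, mod 10, so 3, 5, 7, 9, 1, 3 → 5 → 7.
So the next two tags are 45 and 77.

45, 77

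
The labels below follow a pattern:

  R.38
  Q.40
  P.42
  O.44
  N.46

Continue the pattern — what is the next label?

Letter: R, Q, P, O, N → M (letters move back 1 place in the alphabet).
Second component — +2 each step: 38, 40, 42, 44, 46 → 48.
So the next label is M.48.

M.48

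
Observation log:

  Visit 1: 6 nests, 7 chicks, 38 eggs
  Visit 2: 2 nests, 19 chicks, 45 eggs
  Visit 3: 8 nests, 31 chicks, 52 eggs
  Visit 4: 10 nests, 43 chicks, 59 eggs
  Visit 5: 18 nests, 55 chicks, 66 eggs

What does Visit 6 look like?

28 nests, 67 chicks, 73 eggs

Nests — each term is the sum of the two before it: 6, 2, 8, 10, 18 → 28.
Chicks: +12 each step, so 7, 19, 31, 43, 55 → 67.
Eggs goes 38, 45, 52, 59, 66 → 73 (+7 each step).
So the next line is 28 nests, 67 chicks, 73 eggs.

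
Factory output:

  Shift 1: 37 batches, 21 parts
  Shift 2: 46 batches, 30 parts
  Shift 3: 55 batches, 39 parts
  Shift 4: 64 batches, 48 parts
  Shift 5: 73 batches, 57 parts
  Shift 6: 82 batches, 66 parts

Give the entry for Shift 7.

91 batches, 75 parts

Batches: +9 each step; 37, 46, 55, 64, 73, 82 → 91.
Parts goes 21, 30, 39, 48, 57, 66 → 75 (+9 each step).
So the next record is 91 batches, 75 parts.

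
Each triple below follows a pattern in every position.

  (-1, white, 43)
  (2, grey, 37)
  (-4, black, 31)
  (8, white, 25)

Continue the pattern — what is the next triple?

(-16, grey, 19)

First coordinate goes -1, 2, -4, 8 → -16 (×(-2) each step).
For the shade, repeats white → grey → black: white, grey, black, white → grey.
Third coordinate: 43, 37, 31, 25 → 19 (−6 each step).
Combining the parts gives (-16, grey, 19).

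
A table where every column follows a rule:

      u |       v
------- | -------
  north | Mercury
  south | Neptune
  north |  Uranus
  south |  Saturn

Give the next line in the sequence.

Column u: alternates north ↔ south; north, south, north, south → north.
Column v: runs backward through the planets Mercury→Neptune, so Mercury, Neptune, Uranus, Saturn → Jupiter.
So the next line is north  Jupiter.

north  Jupiter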